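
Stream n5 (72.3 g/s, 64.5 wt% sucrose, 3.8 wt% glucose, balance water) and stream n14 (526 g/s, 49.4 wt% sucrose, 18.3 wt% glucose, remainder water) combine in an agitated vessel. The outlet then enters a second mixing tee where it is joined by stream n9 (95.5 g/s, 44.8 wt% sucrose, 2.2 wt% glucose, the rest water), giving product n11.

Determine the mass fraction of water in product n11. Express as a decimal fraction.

0.3509

Overall, product flow = 693.8 g/s.
water in = 72.3×0.317 + 526×0.323 + 95.5×0.530 = 243.43 g/s.
water fraction in n11 = 0.3509.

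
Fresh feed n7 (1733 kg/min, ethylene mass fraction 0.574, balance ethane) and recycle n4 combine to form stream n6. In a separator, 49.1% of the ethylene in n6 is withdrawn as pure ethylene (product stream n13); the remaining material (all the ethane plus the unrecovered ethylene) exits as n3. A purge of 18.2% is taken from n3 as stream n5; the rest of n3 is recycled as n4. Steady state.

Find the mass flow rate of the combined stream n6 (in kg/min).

5761 kg/min

ethane enters only via n7 and leaves only via the purge: 1733×0.426 = 0.182×(ethane in n3), and the separator passes all ethane, so ethane in n6 = ethane in n3 = 4056.4 kg/min.
ethylene in n6: m_A = 1733×0.574 + (1−0.182)·(1−0.491)·m_A, so m_A = 994.74/0.5836 = 1704.4 kg/min.
n6 = 1704.4 + 4056.4 = 5760.7 kg/min.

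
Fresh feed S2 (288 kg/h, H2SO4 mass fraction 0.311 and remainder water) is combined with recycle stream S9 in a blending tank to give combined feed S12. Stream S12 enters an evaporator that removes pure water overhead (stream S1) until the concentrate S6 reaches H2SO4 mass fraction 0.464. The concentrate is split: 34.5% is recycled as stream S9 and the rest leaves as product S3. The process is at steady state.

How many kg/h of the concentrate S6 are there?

294.7 kg/h

Overall H2SO4 balance (none leaves overhead): H2SO4 in fresh feed = H2SO4 in product, i.e. 288×0.311 = (1−0.345)·S6·0.464.
S6 = 89.568/(0.464×0.655) = 294.71 kg/h.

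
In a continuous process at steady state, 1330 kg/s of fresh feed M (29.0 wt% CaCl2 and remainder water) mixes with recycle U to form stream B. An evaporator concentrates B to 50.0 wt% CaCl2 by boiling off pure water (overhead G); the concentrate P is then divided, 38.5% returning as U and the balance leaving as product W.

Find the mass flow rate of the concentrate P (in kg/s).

Overall CaCl2 balance (none leaves overhead): CaCl2 in fresh feed = CaCl2 in product, i.e. 1330×0.290 = (1−0.385)·P·0.500.
P = 385.7/(0.500×0.615) = 1254.3 kg/s.

1254 kg/s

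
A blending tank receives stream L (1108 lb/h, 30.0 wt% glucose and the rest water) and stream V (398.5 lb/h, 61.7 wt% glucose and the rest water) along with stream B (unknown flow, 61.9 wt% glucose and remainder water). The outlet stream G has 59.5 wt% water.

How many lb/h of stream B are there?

Let B be the unknown flow. Total out = 1506.5 + B.
water balance: 928.23 + 0.381·B = 0.595·(1506.5 + B)
(0.381 − 0.595)·B = 0.595×1506.5 − 928.23 = -31.858
B = -31.858 / -0.214 = 148.87 lb/h

148.9 lb/h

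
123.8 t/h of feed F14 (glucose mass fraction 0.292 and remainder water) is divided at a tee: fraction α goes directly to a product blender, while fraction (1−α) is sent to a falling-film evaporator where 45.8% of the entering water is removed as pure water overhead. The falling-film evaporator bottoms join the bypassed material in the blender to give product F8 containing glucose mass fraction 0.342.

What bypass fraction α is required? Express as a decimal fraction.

0.549

All 123.8×0.292 = 36.15 t/h of glucose reaches F8, so F8 = 36.15/0.342 = 105.7 t/h and vapour = 18.099 t/h.
The evaporator receives (1−α)·123.8 of feed at 0.708 water and removes 0.458 of that water:
0.458×0.708×(1−α)×123.8 = 18.099
(1−α) = 18.099/40.144 = 0.4509;  α = 0.5491.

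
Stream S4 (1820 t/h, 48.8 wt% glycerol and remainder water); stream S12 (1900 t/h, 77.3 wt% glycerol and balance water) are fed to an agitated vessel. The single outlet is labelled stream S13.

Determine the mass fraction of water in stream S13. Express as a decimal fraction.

0.3664

Total flow out = 1820 + 1900 = 3720 t/h.
water in = 1820×0.512 + 1900×0.227 = 1363.1 t/h.
water mass fraction in S13 = 1363.1/3720 = 0.3664.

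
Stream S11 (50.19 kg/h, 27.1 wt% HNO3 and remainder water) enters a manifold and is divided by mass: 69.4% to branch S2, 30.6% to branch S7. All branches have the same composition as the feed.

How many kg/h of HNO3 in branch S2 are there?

9.439 kg/h

Branch S2 total = 0.694×50.19 = 34.832 kg/h.
HNO3 in S2 = 0.271×34.832 = 9.4394 kg/h.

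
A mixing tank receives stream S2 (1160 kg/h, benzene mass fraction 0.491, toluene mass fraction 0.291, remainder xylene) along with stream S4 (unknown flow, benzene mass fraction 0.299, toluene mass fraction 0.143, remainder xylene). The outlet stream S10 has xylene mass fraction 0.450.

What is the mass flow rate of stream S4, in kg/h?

Let S4 be the unknown flow. Total out = 1160 + S4.
xylene balance: 252.88 + 0.558·S4 = 0.450·(1160 + S4)
(0.558 − 0.450)·S4 = 0.450×1160 − 252.88 = 269.12
S4 = 269.12 / 0.108 = 2491.9 kg/h

2492 kg/h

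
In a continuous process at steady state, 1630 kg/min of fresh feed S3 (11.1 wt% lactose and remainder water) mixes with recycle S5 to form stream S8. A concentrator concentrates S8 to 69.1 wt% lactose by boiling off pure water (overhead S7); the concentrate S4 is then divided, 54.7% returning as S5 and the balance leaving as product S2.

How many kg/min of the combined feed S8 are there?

1946 kg/min

Overall lactose balance (none leaves overhead): lactose in fresh feed = lactose in product, i.e. 1630×0.111 = (1−0.547)·S4·0.691.
S4 = 180.93/(0.691×0.453) = 578.01 kg/min.
Recycle S5 = 0.547×578.01 = 316.17 kg/min.
Combined feed S8 = 1630 + 316.17 = 1946.2 kg/min.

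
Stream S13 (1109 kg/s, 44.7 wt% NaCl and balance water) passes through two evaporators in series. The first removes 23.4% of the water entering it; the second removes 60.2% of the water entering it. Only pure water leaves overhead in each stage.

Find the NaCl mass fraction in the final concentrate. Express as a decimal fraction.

0.726

water in feed = 1109×0.553 = 613.28 kg/s.
After stage 1: water left = (1−0.234)×613.28 = 469.77; stream total = 965.49 kg/s.
After stage 2: water left = (1−0.602)×469.77 = 186.97; final concentrate = 682.69 kg/s.
NaCl fraction = 495.72/682.69 = 0.726.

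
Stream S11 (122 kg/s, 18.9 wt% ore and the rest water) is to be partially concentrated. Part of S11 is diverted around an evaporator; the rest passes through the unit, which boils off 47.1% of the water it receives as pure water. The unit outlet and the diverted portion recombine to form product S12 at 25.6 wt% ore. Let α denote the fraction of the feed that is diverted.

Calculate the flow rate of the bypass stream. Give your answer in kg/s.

38.41 kg/s

All 122×0.189 = 23.058 kg/s of ore reaches S12, so S12 = 23.058/0.256 = 90.07 kg/s and vapour = 31.93 kg/s.
The evaporator receives (1−α)·122 of feed at 0.811 water and removes 0.471 of that water:
0.471×0.811×(1−α)×122 = 31.93
(1−α) = 31.93/46.602 = 0.6852;  α = 0.3148.
Bypass flow = 0.3148×122 = 38.41 kg/s.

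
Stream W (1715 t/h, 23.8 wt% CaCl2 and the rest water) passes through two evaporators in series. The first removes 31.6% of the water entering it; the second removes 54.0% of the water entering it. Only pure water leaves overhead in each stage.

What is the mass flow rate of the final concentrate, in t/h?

819.4 t/h

water in feed = 1715×0.762 = 1306.8 t/h.
After stage 1: water left = (1−0.316)×1306.8 = 893.87; stream total = 1302 t/h.
After stage 2: water left = (1−0.540)×893.87 = 411.18; final concentrate = 819.35 t/h.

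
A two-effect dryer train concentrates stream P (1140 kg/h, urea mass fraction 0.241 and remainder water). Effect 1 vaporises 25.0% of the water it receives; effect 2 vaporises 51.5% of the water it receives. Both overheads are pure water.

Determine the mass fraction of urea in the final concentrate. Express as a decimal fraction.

water in feed = 1140×0.759 = 865.26 kg/h.
After stage 1: water left = (1−0.250)×865.26 = 648.94; stream total = 923.68 kg/h.
After stage 2: water left = (1−0.515)×648.94 = 314.74; final concentrate = 589.48 kg/h.
urea fraction = 274.74/589.48 = 0.466.

0.466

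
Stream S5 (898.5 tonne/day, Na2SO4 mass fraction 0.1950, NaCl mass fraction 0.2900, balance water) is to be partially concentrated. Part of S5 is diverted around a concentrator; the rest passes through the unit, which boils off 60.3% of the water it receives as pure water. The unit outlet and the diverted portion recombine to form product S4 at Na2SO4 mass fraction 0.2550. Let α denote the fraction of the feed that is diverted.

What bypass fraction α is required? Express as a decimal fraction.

0.242

All 898.5×0.195 = 175.21 tonne/day of Na2SO4 reaches S4, so S4 = 175.21/0.255 = 687.09 tonne/day and vapour = 211.41 tonne/day.
The evaporator receives (1−α)·898.5 of feed at 0.515 water and removes 0.603 of that water:
0.603×0.515×(1−α)×898.5 = 211.41
(1−α) = 211.41/279.02 = 0.7577;  α = 0.2423.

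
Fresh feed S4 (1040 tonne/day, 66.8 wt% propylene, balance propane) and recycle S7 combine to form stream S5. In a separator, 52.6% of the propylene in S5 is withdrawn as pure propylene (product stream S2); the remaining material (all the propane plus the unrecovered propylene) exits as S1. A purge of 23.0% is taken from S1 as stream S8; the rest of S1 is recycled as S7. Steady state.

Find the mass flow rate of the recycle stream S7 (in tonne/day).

propane enters only via S4 and leaves only via the purge: 1040×0.332 = 0.230×(propane in S1), and the separator passes all propane, so propane in S5 = propane in S1 = 1501.2 tonne/day.
propylene in S5: m_A = 1040×0.668 + (1−0.230)·(1−0.526)·m_A, so m_A = 694.72/0.6350 = 1094 tonne/day.
S1 = (1−0.526)×1094 + 1501.2 = 2019.8 tonne/day.
Recycle S7 = (1−0.230)×2019.8 = 1555.2 tonne/day.

1555 tonne/day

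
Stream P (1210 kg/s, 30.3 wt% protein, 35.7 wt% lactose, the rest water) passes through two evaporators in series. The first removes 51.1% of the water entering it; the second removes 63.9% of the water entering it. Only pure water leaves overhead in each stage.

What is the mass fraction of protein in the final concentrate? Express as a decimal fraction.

water in feed = 1210×0.340 = 411.4 kg/s.
After stage 1: water left = (1−0.511)×411.4 = 201.17; stream total = 999.77 kg/s.
After stage 2: water left = (1−0.639)×201.17 = 72.624; final concentrate = 871.22 kg/s.
protein fraction = 366.63/871.22 = 0.421.

0.421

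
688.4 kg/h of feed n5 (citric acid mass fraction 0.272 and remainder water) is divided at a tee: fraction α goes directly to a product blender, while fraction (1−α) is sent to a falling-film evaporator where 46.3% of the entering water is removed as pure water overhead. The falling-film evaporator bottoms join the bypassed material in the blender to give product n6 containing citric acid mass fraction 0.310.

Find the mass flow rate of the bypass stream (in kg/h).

438 kg/h

All 688.4×0.272 = 187.24 kg/h of citric acid reaches n6, so n6 = 187.24/0.310 = 604.02 kg/h and vapour = 84.385 kg/h.
The evaporator receives (1−α)·688.4 of feed at 0.728 water and removes 0.463 of that water:
0.463×0.728×(1−α)×688.4 = 84.385
(1−α) = 84.385/232.03 = 0.3637;  α = 0.6363.
Bypass flow = 0.6363×688.4 = 438.05 kg/h.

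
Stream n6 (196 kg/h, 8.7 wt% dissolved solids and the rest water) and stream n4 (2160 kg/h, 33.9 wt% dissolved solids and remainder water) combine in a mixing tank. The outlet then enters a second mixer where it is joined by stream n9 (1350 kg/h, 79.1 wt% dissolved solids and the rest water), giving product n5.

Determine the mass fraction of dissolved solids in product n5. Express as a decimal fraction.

0.490

Overall, product flow = 3706 kg/h.
dissolved solids in = 196×0.087 + 2160×0.339 + 1350×0.791 = 1817.1 kg/h.
dissolved solids fraction in n5 = 0.490.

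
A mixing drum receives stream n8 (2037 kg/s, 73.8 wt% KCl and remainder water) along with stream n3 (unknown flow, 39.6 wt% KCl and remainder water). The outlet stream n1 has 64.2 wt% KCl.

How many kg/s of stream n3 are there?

Let n3 be the unknown flow. Total out = 2037 + n3.
KCl balance: 1503.3 + 0.396·n3 = 0.642·(2037 + n3)
(0.396 − 0.642)·n3 = 0.642×2037 − 1503.3 = -195.55
n3 = -195.55 / -0.246 = 794.93 kg/s

794.9 kg/s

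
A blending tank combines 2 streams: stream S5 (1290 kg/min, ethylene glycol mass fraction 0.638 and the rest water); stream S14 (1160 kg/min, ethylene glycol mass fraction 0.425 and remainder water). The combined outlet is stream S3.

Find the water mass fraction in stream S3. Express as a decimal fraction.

0.463

Total flow out = 1290 + 1160 = 2450 kg/min.
water in = 1290×0.362 + 1160×0.575 = 1134 kg/min.
water mass fraction in S3 = 1134/2450 = 0.463.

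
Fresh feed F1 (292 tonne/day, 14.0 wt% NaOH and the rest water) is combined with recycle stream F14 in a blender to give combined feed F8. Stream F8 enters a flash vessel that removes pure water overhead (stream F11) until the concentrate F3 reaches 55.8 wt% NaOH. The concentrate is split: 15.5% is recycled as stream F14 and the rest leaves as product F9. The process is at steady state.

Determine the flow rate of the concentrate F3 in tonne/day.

86.7 tonne/day

Overall NaOH balance (none leaves overhead): NaOH in fresh feed = NaOH in product, i.e. 292×0.140 = (1−0.155)·F3·0.558.
F3 = 40.88/(0.558×0.845) = 86.7 tonne/day.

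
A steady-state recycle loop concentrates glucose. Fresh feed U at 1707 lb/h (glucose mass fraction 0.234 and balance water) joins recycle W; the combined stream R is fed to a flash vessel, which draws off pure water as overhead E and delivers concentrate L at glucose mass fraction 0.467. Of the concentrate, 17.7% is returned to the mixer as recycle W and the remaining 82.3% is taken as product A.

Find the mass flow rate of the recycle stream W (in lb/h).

Overall glucose balance (none leaves overhead): glucose in fresh feed = glucose in product, i.e. 1707×0.234 = (1−0.177)·L·0.467.
L = 399.44/(0.467×0.823) = 1039.3 lb/h.
Recycle W = 0.177×1039.3 = 183.95 lb/h.

184 lb/h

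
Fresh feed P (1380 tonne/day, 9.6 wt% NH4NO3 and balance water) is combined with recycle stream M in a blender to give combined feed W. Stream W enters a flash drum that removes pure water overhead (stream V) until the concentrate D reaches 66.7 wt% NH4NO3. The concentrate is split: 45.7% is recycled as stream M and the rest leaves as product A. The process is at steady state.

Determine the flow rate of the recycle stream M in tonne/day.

Overall NH4NO3 balance (none leaves overhead): NH4NO3 in fresh feed = NH4NO3 in product, i.e. 1380×0.096 = (1−0.457)·D·0.667.
D = 132.48/(0.667×0.543) = 365.78 tonne/day.
Recycle M = 0.457×365.78 = 167.16 tonne/day.

167.2 tonne/day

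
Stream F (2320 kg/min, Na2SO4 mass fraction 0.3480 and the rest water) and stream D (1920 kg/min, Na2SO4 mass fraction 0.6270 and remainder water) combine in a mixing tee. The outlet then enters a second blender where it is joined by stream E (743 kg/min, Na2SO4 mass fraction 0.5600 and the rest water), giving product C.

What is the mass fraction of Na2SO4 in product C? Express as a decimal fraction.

Overall, product flow = 4983 kg/min.
Na2SO4 in = 2320×0.348 + 1920×0.627 + 743×0.560 = 2427.3 kg/min.
Na2SO4 fraction in C = 0.4871.

0.4871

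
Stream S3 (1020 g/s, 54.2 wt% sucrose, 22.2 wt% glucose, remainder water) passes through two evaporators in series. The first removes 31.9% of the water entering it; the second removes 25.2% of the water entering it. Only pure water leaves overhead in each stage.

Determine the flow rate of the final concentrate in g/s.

water in feed = 1020×0.236 = 240.72 g/s.
After stage 1: water left = (1−0.319)×240.72 = 163.93; stream total = 943.21 g/s.
After stage 2: water left = (1−0.252)×163.93 = 122.62; final concentrate = 901.9 g/s.

901.9 g/s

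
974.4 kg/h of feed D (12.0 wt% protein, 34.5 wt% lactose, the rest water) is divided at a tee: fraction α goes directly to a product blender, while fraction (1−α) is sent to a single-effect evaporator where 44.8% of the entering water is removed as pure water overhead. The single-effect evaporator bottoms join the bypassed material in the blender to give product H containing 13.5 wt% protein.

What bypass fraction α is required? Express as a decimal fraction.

0.536

All 974.4×0.120 = 116.93 kg/h of protein reaches H, so H = 116.93/0.135 = 866.13 kg/h and vapour = 108.27 kg/h.
The evaporator receives (1−α)·974.4 of feed at 0.535 water and removes 0.448 of that water:
0.448×0.535×(1−α)×974.4 = 108.27
(1−α) = 108.27/233.54 = 0.4636;  α = 0.5364.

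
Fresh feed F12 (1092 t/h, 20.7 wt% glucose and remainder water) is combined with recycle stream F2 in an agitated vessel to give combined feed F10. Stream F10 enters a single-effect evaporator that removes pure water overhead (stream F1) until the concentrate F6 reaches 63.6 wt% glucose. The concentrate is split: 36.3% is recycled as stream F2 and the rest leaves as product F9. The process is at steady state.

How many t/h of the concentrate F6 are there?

Overall glucose balance (none leaves overhead): glucose in fresh feed = glucose in product, i.e. 1092×0.207 = (1−0.363)·F6·0.636.
F6 = 226.04/(0.636×0.637) = 557.95 t/h.

558 t/h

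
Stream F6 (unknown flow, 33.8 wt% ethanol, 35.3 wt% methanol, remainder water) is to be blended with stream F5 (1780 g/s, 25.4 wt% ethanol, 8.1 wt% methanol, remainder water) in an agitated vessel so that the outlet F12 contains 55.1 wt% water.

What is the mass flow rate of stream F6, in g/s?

Let F6 be the unknown flow. Total out = 1780 + F6.
water balance: 1183.7 + 0.309·F6 = 0.551·(1780 + F6)
(0.309 − 0.551)·F6 = 0.551×1780 − 1183.7 = -202.92
F6 = -202.92 / -0.242 = 838.51 g/s

838.5 g/s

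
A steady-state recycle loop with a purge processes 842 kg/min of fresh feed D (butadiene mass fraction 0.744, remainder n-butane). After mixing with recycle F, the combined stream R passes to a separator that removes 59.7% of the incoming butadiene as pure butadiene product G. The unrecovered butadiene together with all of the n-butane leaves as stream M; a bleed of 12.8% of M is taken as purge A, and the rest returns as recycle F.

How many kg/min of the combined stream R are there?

2650 kg/min

n-butane enters only via D and leaves only via the purge: 842×0.256 = 0.128×(n-butane in M), and the separator passes all n-butane, so n-butane in R = n-butane in M = 1684 kg/min.
butadiene in R: m_A = 842×0.744 + (1−0.128)·(1−0.597)·m_A, so m_A = 626.45/0.6486 = 965.87 kg/min.
R = 965.87 + 1684 = 2649.9 kg/min.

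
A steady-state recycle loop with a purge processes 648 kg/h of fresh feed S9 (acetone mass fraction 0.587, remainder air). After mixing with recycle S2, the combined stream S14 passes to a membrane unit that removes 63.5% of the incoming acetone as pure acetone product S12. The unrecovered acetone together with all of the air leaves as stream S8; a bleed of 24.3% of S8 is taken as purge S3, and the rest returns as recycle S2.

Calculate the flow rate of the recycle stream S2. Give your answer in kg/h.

978.9 kg/h

air enters only via S9 and leaves only via the purge: 648×0.413 = 0.243×(air in S8), and the membrane unit passes all air, so air in S14 = air in S8 = 1101.3 kg/h.
acetone in S14: m_A = 648×0.587 + (1−0.243)·(1−0.635)·m_A, so m_A = 380.38/0.7237 = 525.6 kg/h.
S8 = (1−0.635)×525.6 + 1101.3 = 1293.2 kg/h.
Recycle S2 = (1−0.243)×1293.2 = 978.94 kg/h.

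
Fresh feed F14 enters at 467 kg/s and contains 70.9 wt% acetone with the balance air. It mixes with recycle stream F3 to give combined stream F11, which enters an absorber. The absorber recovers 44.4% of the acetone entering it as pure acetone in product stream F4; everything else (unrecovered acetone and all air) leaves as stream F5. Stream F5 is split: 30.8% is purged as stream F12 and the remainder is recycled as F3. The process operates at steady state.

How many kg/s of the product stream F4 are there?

238.9 kg/s

acetone in F11: m_A = 467×0.709 + (1−0.308)·(1−0.444)·m_A, so m_A = 331.1/0.6152 = 538.16 kg/s.
Product F4 = 0.444×538.16 = 238.94 kg/s.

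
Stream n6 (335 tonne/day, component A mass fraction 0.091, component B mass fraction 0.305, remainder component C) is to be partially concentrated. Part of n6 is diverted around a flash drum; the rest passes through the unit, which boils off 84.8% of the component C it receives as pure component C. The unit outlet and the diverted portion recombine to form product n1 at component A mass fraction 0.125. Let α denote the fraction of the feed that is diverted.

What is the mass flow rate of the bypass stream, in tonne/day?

All 335×0.091 = 30.485 tonne/day of component A reaches n1, so n1 = 30.485/0.125 = 243.88 tonne/day and vapour = 91.12 tonne/day.
The evaporator receives (1−α)·335 of feed at 0.604 component C and removes 0.848 of that component C:
0.848×0.604×(1−α)×335 = 91.12
(1−α) = 91.12/171.58 = 0.5311;  α = 0.4689.
Bypass flow = 0.4689×335 = 157.1 tonne/day.

157.1 tonne/day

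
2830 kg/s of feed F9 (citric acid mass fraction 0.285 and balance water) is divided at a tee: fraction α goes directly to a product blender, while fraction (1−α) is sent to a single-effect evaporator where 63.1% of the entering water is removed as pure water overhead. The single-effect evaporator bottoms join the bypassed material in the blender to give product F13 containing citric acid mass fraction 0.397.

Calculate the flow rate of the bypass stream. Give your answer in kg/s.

All 2830×0.285 = 806.55 kg/s of citric acid reaches F13, so F13 = 806.55/0.397 = 2031.6 kg/s and vapour = 798.39 kg/s.
The evaporator receives (1−α)·2830 of feed at 0.715 water and removes 0.631 of that water:
0.631×0.715×(1−α)×2830 = 798.39
(1−α) = 798.39/1276.8 = 0.6253;  α = 0.3747.
Bypass flow = 0.3747×2830 = 1060.4 kg/s.

1060 kg/s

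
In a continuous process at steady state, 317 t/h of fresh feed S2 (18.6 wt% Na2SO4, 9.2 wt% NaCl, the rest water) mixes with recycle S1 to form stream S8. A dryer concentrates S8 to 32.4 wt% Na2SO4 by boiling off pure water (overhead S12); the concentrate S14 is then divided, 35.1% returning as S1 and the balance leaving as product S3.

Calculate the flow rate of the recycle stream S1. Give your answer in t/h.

Overall Na2SO4 balance (none leaves overhead): Na2SO4 in fresh feed = Na2SO4 in product, i.e. 317×0.186 = (1−0.351)·S14·0.324.
S14 = 58.962/(0.324×0.649) = 280.4 t/h.
Recycle S1 = 0.351×280.4 = 98.421 t/h.

98.42 t/h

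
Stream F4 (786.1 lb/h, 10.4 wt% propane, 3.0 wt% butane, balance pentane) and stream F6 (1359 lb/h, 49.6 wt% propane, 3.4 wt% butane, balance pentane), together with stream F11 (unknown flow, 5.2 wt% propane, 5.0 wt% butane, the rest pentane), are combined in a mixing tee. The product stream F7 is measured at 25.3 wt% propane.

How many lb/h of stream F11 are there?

Let F11 be the unknown flow. Total out = 2145.1 + F11.
propane balance: 755.82 + 0.052·F11 = 0.253·(2145.1 + F11)
(0.052 − 0.253)·F11 = 0.253×2145.1 − 755.82 = -213.11
F11 = -213.11 / -0.201 = 1060.2 lb/h

1060 lb/h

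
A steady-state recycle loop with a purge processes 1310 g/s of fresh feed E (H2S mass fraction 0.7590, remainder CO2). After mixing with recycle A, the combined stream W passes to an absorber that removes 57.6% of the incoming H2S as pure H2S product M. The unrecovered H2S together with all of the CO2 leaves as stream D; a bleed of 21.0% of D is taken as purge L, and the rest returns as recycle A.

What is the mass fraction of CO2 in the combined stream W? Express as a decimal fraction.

0.5014

CO2 enters only via E and leaves only via the purge: 1310×0.241 = 0.210×(CO2 in D), and the absorber passes all CO2, so CO2 in W = CO2 in D = 1503.4 g/s.
H2S in W: m_A = 1310×0.759 + (1−0.210)·(1−0.576)·m_A, so m_A = 994.29/0.6650 = 1495.1 g/s.
W = 1495.1 + 1503.4 = 2998.5 g/s.
CO2 fraction in W = 1503.4/2998.5 = 0.5014.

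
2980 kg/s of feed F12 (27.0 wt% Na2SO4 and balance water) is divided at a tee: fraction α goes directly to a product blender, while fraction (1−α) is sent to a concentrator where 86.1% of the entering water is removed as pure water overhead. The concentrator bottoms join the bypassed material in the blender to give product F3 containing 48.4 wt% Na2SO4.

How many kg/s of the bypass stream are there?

All 2980×0.270 = 804.6 kg/s of Na2SO4 reaches F3, so F3 = 804.6/0.484 = 1662.4 kg/s and vapour = 1317.6 kg/s.
The evaporator receives (1−α)·2980 of feed at 0.730 water and removes 0.861 of that water:
0.861×0.730×(1−α)×2980 = 1317.6
(1−α) = 1317.6/1873 = 0.7035;  α = 0.2965.
Bypass flow = 0.2965×2980 = 883.67 kg/s.

883.7 kg/s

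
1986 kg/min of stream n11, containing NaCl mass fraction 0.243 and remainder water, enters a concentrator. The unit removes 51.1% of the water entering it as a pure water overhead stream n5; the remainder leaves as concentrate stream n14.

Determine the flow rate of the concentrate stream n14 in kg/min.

1218 kg/min

water entering = 1986×0.757 = 1503.4 kg/min; overhead removed = 0.511×1503.4 = 768.24 kg/min.
Concentrate = 1986 − 768.24 = 1217.8 kg/min.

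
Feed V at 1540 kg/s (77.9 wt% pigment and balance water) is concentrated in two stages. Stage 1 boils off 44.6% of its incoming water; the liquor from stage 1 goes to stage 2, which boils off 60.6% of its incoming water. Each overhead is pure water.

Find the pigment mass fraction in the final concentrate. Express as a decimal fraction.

0.942

water in feed = 1540×0.221 = 340.34 kg/s.
After stage 1: water left = (1−0.446)×340.34 = 188.55; stream total = 1388.2 kg/s.
After stage 2: water left = (1−0.606)×188.55 = 74.288; final concentrate = 1273.9 kg/s.
pigment fraction = 1199.7/1273.9 = 0.942.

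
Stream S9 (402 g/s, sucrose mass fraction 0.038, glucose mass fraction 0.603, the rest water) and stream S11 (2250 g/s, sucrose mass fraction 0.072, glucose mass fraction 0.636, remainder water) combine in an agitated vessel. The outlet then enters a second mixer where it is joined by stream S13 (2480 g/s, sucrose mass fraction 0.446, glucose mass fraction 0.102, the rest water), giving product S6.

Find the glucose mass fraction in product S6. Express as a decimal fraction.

Overall, product flow = 5132 g/s.
glucose in = 402×0.603 + 2250×0.636 + 2480×0.102 = 1926.4 g/s.
glucose fraction in S6 = 0.375.

0.375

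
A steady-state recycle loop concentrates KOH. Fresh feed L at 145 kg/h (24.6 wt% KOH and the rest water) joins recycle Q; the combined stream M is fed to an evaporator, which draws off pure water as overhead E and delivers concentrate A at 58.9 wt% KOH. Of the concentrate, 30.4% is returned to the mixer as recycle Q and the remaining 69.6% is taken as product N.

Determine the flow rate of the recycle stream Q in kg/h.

Overall KOH balance (none leaves overhead): KOH in fresh feed = KOH in product, i.e. 145×0.246 = (1−0.304)·A·0.589.
A = 35.67/(0.589×0.696) = 87.012 kg/h.
Recycle Q = 0.304×87.012 = 26.452 kg/h.

26.45 kg/h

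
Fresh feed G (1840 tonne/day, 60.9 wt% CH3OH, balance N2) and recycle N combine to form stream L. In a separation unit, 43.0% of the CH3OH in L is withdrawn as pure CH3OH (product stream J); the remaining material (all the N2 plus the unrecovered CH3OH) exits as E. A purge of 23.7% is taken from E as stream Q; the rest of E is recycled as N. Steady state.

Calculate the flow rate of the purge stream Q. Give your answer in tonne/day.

N2 enters only via G and leaves only via the purge: 1840×0.391 = 0.237×(N2 in E), and the separation unit passes all N2, so N2 in L = N2 in E = 3035.6 tonne/day.
CH3OH in L: m_A = 1840×0.609 + (1−0.237)·(1−0.430)·m_A, so m_A = 1120.6/0.5651 = 1983 tonne/day.
E = (1−0.430)×1983 + 3035.6 = 4165.9 tonne/day.
Purge Q = 0.237×4165.9 = 987.32 tonne/day.

987.3 tonne/day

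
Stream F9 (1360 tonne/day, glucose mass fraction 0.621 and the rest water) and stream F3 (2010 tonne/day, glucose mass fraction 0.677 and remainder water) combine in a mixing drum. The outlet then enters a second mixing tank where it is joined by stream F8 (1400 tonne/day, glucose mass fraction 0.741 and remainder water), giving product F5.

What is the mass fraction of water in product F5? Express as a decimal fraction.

0.320

Overall, product flow = 4770 tonne/day.
water in = 1360×0.379 + 2010×0.323 + 1400×0.259 = 1527.3 tonne/day.
water fraction in F5 = 0.320.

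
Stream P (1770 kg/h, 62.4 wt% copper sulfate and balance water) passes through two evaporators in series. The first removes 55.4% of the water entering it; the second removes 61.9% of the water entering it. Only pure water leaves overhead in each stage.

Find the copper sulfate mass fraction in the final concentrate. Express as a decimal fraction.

water in feed = 1770×0.376 = 665.52 kg/h.
After stage 1: water left = (1−0.554)×665.52 = 296.82; stream total = 1401.3 kg/h.
After stage 2: water left = (1−0.619)×296.82 = 113.09; final concentrate = 1217.6 kg/h.
copper sulfate fraction = 1104.5/1217.6 = 0.9071.

0.9071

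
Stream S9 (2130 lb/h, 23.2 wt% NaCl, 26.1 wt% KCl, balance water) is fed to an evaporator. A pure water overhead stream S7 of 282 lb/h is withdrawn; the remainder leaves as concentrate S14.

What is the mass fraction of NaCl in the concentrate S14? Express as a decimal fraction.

NaCl is not removed: 2130×0.232 = 494.16 lb/h of NaCl enters S14.
Concentrate = 2130 − 282 = 1848 lb/h.
Mass fraction = 494.16/1848 = 0.267.

0.267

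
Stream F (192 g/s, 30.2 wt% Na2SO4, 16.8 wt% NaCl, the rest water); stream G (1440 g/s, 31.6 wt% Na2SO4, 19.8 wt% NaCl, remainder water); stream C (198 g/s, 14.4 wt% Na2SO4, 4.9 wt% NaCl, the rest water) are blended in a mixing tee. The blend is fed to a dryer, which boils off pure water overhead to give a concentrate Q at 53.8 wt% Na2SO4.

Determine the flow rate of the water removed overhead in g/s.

823.4 g/s

Na2SO4 entering = 192×0.302 + 1440×0.316 + 198×0.144 = 541.54 g/s.
All Na2SO4 reports to Q, so Q = 541.54/0.538 = 1006.6 g/s.
Total feed = 1830 g/s; overhead = 1830 − 1006.6 = 823.43 g/s.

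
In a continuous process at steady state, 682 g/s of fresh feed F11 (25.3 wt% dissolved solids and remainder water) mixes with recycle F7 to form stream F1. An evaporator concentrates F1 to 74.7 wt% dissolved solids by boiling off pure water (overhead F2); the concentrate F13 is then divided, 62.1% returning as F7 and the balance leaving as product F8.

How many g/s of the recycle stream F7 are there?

378.5 g/s

Overall dissolved solids balance (none leaves overhead): dissolved solids in fresh feed = dissolved solids in product, i.e. 682×0.253 = (1−0.621)·F13·0.747.
F13 = 172.55/(0.747×0.379) = 609.46 g/s.
Recycle F7 = 0.621×609.46 = 378.47 g/s.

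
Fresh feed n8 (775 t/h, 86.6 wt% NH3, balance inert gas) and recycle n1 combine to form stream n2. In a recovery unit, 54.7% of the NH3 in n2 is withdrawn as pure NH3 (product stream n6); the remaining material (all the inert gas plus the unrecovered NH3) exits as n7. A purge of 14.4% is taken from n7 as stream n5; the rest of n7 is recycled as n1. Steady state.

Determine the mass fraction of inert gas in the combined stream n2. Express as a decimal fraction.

0.397

inert gas enters only via n8 and leaves only via the purge: 775×0.134 = 0.144×(inert gas in n7), and the recovery unit passes all inert gas, so inert gas in n2 = inert gas in n7 = 721.18 t/h.
NH3 in n2: m_A = 775×0.866 + (1−0.144)·(1−0.547)·m_A, so m_A = 671.15/0.6122 = 1096.2 t/h.
n2 = 1096.2 + 721.18 = 1817.4 t/h.
inert gas fraction in n2 = 721.18/1817.4 = 0.397.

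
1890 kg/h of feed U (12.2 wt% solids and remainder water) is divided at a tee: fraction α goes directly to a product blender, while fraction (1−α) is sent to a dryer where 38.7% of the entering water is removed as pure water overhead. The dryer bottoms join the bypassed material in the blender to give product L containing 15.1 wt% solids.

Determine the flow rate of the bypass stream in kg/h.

All 1890×0.122 = 230.58 kg/h of solids reaches L, so L = 230.58/0.151 = 1527 kg/h and vapour = 362.98 kg/h.
The evaporator receives (1−α)·1890 of feed at 0.878 water and removes 0.387 of that water:
0.387×0.878×(1−α)×1890 = 362.98
(1−α) = 362.98/642.2 = 0.5652;  α = 0.4348.
Bypass flow = 0.4348×1890 = 821.74 kg/h.

821.7 kg/h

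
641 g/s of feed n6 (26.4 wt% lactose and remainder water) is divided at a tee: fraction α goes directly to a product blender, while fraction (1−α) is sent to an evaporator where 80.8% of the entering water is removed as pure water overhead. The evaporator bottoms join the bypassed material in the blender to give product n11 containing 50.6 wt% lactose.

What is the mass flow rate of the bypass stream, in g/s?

125.5 g/s

All 641×0.264 = 169.22 g/s of lactose reaches n11, so n11 = 169.22/0.506 = 334.43 g/s and vapour = 306.57 g/s.
The evaporator receives (1−α)·641 of feed at 0.736 water and removes 0.808 of that water:
0.808×0.736×(1−α)×641 = 306.57
(1−α) = 306.57/381.2 = 0.8042;  α = 0.1958.
Bypass flow = 0.1958×641 = 125.49 g/s.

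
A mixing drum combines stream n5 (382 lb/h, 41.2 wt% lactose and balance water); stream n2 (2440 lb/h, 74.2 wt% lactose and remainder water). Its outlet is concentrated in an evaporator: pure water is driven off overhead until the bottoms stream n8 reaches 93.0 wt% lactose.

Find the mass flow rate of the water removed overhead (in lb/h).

lactose entering = 382×0.412 + 2440×0.742 = 1967.9 lb/h.
All lactose reports to n8, so n8 = 1967.9/0.930 = 2116 lb/h.
Total feed = 2822 lb/h; overhead = 2822 − 2116 = 706.02 lb/h.

706 lb/h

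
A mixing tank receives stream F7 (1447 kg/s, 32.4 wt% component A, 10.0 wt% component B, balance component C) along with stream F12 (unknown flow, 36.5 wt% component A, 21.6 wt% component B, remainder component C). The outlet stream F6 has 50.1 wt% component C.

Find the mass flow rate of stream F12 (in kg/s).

1323 kg/s

Let F12 be the unknown flow. Total out = 1447 + F12.
component C balance: 833.47 + 0.419·F12 = 0.501·(1447 + F12)
(0.419 − 0.501)·F12 = 0.501×1447 − 833.47 = -108.52
F12 = -108.52 / -0.082 = 1323.5 kg/s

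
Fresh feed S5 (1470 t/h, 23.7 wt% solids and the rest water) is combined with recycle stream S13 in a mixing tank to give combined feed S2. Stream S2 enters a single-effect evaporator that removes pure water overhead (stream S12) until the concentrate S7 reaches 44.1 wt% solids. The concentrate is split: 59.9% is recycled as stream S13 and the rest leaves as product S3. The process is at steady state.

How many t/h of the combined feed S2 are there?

Overall solids balance (none leaves overhead): solids in fresh feed = solids in product, i.e. 1470×0.237 = (1−0.599)·S7·0.441.
S7 = 348.39/(0.441×0.401) = 1970.1 t/h.
Recycle S13 = 0.599×1970.1 = 1180.1 t/h.
Combined feed S2 = 1470 + 1180.1 = 2650.1 t/h.

2650 t/h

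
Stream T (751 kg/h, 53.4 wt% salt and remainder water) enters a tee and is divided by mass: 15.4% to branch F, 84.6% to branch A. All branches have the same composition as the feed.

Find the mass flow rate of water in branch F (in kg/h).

Branch F total = 0.154×751 = 115.65 kg/h.
water in F = 0.466×115.65 = 53.895 kg/h.

53.89 kg/h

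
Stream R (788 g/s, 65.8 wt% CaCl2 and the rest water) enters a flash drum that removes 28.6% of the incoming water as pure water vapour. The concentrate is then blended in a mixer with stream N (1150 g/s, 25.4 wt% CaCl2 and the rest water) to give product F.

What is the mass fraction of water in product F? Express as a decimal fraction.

0.564

Vapour removed = 0.286×0.342×788 = 77.076 g/s; concentrate = 710.92 g/s.
water reaching the mixer = 192.42 (from concentrate) + 1150×0.746 = 1050.3 g/s.
Product flow = 710.92 + 1150 = 1860.9 g/s; water fraction = 0.564.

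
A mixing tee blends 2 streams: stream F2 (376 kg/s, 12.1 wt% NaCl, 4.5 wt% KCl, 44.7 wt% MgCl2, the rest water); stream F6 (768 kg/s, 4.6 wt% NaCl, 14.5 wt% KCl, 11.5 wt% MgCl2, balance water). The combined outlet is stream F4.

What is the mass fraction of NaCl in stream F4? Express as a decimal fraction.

0.0707

Total flow out = 376 + 768 = 1144 kg/s.
NaCl in = 376×0.121 + 768×0.046 = 80.824 kg/s.
NaCl mass fraction in F4 = 80.824/1144 = 0.0707.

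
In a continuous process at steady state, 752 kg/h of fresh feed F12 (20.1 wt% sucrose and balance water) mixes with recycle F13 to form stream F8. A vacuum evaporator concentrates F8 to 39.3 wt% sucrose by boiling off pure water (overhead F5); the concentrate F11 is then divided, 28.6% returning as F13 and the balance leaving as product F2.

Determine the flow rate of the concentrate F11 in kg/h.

538.7 kg/h

Overall sucrose balance (none leaves overhead): sucrose in fresh feed = sucrose in product, i.e. 752×0.201 = (1−0.286)·F11·0.393.
F11 = 151.15/(0.393×0.714) = 538.67 kg/h.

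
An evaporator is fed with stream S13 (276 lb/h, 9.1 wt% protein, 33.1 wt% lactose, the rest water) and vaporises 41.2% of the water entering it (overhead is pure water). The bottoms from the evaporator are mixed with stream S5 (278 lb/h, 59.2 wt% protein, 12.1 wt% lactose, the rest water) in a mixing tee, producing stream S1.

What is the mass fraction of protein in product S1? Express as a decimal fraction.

Vapour removed = 0.412×0.578×276 = 65.726 lb/h; concentrate = 210.27 lb/h.
protein reaching the mixer = 25.116 (from concentrate) + 278×0.592 = 189.69 lb/h.
Product flow = 210.27 + 278 = 488.27 lb/h; protein fraction = 0.388.

0.388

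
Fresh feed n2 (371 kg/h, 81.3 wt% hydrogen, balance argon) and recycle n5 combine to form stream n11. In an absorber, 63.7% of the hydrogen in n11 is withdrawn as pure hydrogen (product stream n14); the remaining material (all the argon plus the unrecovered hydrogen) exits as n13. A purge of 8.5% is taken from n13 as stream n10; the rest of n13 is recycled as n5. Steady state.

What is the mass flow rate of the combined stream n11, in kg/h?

argon enters only via n2 and leaves only via the purge: 371×0.187 = 0.085×(argon in n13), and the absorber passes all argon, so argon in n11 = argon in n13 = 816.2 kg/h.
hydrogen in n11: m_A = 371×0.813 + (1−0.085)·(1−0.637)·m_A, so m_A = 301.62/0.6679 = 451.63 kg/h.
n11 = 451.63 + 816.2 = 1267.8 kg/h.

1268 kg/h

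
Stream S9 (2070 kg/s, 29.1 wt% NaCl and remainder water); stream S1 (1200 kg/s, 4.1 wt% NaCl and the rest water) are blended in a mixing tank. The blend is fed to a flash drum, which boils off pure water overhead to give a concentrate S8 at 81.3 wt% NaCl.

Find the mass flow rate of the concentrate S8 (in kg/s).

801.4 kg/s

NaCl entering = 2070×0.291 + 1200×0.041 = 651.57 kg/s.
All NaCl reports to S8, so S8 = 651.57/0.813 = 801.44 kg/s.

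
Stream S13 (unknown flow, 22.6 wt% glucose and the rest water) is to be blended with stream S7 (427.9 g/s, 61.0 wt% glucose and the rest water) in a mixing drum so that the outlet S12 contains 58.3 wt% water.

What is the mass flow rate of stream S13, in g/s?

Let S13 be the unknown flow. Total out = 427.9 + S13.
water balance: 166.88 + 0.774·S13 = 0.583·(427.9 + S13)
(0.774 − 0.583)·S13 = 0.583×427.9 − 166.88 = 82.585
S13 = 82.585 / 0.191 = 432.38 g/s

432.4 g/s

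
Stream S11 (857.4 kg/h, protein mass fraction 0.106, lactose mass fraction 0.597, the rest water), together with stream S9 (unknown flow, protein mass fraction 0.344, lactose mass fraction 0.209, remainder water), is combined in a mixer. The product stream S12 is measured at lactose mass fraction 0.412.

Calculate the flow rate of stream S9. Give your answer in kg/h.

781.4 kg/h

Let S9 be the unknown flow. Total out = 857.4 + S9.
lactose balance: 511.87 + 0.209·S9 = 0.412·(857.4 + S9)
(0.209 − 0.412)·S9 = 0.412×857.4 − 511.87 = -158.62
S9 = -158.62 / -0.203 = 781.37 kg/h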